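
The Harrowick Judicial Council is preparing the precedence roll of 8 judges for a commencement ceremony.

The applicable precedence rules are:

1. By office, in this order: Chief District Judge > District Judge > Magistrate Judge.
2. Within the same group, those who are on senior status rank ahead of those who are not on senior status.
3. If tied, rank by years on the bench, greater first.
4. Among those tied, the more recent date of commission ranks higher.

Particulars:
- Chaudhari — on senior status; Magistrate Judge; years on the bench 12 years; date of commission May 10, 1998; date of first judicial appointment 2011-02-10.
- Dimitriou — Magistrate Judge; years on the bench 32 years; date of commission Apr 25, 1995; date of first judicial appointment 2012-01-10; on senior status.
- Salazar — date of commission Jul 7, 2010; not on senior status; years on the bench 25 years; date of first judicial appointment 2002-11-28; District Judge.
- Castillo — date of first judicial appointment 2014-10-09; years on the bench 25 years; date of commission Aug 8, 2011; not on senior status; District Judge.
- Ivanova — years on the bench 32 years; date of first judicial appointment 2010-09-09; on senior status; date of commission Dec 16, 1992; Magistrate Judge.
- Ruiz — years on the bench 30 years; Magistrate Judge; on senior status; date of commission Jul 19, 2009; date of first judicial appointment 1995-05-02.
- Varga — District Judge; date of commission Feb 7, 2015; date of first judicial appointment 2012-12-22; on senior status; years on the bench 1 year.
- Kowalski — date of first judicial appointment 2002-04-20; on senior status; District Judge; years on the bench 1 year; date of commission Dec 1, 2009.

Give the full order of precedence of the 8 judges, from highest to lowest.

Varga, Kowalski, Castillo, Salazar, Dimitriou, Ivanova, Ruiz, Chaudhari

By office: Varga, Kowalski, Castillo and Salazar (District Judge); then Dimitriou, Ivanova, Ruiz and Chaudhari (Magistrate Judge).
Among Varga, Kowalski, Castillo and Salazar, on senior status before not on senior status: Varga and Kowalski (on senior status) before Castillo and Salazar (not on senior status).
Varga and Kowalski both have years on the bench 1 year, so the next rule applies.
Among Varga and Kowalski, by date of commission (later first): Varga (Feb 7, 2015) before Kowalski (Dec 1, 2009).
Castillo and Salazar both have years on the bench 25 years, so the next rule applies.
Among Castillo and Salazar, by date of commission (later first): Castillo (Aug 8, 2011) before Salazar (Jul 7, 2010).
Dimitriou, Ivanova, Ruiz and Chaudhari are each on senior status, so the next rule applies.
Among Dimitriou, Ivanova, Ruiz and Chaudhari, by years on the bench (higher first): Dimitriou and Ivanova (32 years) before Ruiz (30 years) before Chaudhari (12 years).
Among Dimitriou and Ivanova, by date of commission (later first): Dimitriou (Apr 25, 1995) before Ivanova (Dec 16, 1992).
Full order: Varga, Kowalski, Castillo, Salazar, Dimitriou, Ivanova, Ruiz, Chaudhari.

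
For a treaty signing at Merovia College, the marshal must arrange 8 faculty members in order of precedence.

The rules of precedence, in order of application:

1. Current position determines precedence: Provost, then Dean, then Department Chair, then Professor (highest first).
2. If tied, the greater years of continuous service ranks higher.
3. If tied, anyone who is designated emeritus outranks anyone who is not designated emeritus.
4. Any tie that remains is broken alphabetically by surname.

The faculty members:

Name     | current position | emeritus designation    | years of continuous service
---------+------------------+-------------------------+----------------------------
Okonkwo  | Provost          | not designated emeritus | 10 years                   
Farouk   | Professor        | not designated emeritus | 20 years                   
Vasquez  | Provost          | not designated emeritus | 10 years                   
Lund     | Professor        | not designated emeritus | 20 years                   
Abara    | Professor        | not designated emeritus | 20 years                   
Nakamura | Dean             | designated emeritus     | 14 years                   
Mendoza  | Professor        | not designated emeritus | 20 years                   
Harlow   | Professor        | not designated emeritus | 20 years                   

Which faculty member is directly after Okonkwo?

Vasquez

By current position: Okonkwo and Vasquez (Provost); then Nakamura (Dean); then Abara, Farouk, Harlow, Lund and Mendoza (Professor).
Okonkwo and Vasquez both have years of continuous service 10 years, so the next rule applies.
Okonkwo and Vasquez are each not designated emeritus, so the next rule applies.
Among Okonkwo and Vasquez, alphabetically by surname: Okonkwo before Vasquez.
Abara, Farouk, Harlow, Lund and Mendoza all have years of continuous service 20 years, so the next rule applies.
Abara, Farouk, Harlow, Lund and Mendoza are each not designated emeritus, so the next rule applies.
Among Abara, Farouk, Harlow, Lund and Mendoza, alphabetically by surname: Abara before Farouk before Harlow before Lund before Mendoza.
Order: Okonkwo, Vasquez, Nakamura, Abara, Farouk, Harlow, Lund, Mendoza.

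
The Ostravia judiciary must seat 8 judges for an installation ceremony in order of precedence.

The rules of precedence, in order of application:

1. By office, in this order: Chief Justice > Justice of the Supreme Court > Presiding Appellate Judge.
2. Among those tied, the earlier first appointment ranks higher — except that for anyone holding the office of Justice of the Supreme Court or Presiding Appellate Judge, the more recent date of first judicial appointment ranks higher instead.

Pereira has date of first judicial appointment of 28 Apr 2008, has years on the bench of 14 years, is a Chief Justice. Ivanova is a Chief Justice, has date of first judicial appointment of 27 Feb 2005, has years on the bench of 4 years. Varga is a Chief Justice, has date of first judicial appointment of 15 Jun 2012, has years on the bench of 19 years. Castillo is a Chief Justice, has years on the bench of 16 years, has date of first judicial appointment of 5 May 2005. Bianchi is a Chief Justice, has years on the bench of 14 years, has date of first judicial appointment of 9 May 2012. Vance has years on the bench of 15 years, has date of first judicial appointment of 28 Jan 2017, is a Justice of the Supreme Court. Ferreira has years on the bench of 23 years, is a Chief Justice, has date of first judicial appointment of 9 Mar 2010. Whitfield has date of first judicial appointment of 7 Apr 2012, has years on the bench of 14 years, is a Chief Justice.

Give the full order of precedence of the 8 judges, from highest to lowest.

Ivanova, Castillo, Pereira, Ferreira, Whitfield, Bianchi, Varga, Vance

By office: Ivanova, Castillo, Pereira, Ferreira, Whitfield, Bianchi and Varga (Chief Justice); then Vance (Justice of the Supreme Court).
Among Ivanova, Castillo, Pereira, Ferreira, Whitfield, Bianchi and Varga, by date of first judicial appointment (earlier first): Ivanova (27 Feb 2005) before Castillo (5 May 2005) before Pereira (28 Apr 2008) before Ferreira (9 Mar 2010) before Whitfield (7 Apr 2012) before Bianchi (9 May 2012) before Varga (15 Jun 2012).
Full order: Ivanova, Castillo, Pereira, Ferreira, Whitfield, Bianchi, Varga, Vance.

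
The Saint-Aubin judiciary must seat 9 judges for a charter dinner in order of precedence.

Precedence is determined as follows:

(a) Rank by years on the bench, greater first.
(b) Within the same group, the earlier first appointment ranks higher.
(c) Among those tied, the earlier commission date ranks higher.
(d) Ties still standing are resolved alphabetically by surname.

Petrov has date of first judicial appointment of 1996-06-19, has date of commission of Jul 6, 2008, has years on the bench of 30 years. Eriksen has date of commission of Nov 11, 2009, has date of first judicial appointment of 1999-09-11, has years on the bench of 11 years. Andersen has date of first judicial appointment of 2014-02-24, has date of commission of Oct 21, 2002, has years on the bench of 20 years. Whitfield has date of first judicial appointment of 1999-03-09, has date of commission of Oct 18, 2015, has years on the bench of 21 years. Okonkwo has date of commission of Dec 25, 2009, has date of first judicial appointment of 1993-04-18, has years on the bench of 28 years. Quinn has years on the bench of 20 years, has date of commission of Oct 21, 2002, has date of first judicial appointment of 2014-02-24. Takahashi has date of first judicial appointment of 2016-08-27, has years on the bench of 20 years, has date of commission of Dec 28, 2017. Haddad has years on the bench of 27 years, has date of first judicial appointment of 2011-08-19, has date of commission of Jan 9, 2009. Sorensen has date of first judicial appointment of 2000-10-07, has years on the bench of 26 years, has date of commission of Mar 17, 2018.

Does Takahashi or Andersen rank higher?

By years on the bench (higher first): Petrov (30 years); then Okonkwo (28 years); then Haddad (27 years); then Sorensen (26 years); then Whitfield (21 years); then Andersen, Quinn and Takahashi (each 20 years); then Eriksen (11 years).
Among Andersen, Quinn and Takahashi, by date of first judicial appointment (earlier first): Andersen and Quinn (2014-02-24) before Takahashi (2016-08-27).
Andersen and Quinn both have date of commission Oct 21, 2002, so the next rule applies.
Among Andersen and Quinn, alphabetically by surname: Andersen before Quinn.
So Andersen takes precedence.

Andersen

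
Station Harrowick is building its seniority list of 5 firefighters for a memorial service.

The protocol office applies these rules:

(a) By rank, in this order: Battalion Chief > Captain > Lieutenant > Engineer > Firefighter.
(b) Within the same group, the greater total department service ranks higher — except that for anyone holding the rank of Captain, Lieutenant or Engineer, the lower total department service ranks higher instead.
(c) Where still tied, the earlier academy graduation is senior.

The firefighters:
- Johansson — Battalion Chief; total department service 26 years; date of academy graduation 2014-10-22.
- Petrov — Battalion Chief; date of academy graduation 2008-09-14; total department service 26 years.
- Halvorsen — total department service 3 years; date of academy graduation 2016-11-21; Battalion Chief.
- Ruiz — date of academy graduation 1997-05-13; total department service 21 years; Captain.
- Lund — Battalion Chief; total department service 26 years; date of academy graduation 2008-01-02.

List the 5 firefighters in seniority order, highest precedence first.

Lund, Petrov, Johansson, Halvorsen, Ruiz

By rank: Lund, Petrov, Johansson and Halvorsen (Battalion Chief); then Ruiz (Captain).
Among Lund, Petrov, Johansson and Halvorsen, by total department service (higher first): Lund, Petrov and Johansson (26 years) before Halvorsen (3 years).
Among Lund, Petrov and Johansson, by date of academy graduation (earlier first): Lund (2008-01-02) before Petrov (2008-09-14) before Johansson (2014-10-22).
Full order: Lund, Petrov, Johansson, Halvorsen, Ruiz.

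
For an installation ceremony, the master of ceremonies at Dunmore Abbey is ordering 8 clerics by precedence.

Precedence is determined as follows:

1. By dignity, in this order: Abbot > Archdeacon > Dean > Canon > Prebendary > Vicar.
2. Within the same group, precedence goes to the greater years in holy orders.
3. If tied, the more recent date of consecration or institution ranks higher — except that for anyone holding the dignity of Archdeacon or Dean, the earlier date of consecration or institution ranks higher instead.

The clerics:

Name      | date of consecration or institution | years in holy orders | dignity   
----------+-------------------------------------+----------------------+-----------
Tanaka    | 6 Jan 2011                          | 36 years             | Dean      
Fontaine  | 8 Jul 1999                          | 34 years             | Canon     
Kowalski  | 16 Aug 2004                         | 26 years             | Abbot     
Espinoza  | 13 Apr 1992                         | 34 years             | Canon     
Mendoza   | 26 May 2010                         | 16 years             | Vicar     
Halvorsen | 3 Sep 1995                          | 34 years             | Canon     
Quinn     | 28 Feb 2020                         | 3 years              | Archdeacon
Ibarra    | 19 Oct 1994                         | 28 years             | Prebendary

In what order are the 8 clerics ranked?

By dignity: Kowalski (Abbot); then Quinn (Archdeacon); then Tanaka (Dean); then Fontaine, Halvorsen and Espinoza (Canon); then Ibarra (Prebendary); then Mendoza (Vicar).
Fontaine, Halvorsen and Espinoza all have years in holy orders 34 years, so the next rule applies.
Among Fontaine, Halvorsen and Espinoza, by date of consecration or institution (later first): Fontaine (8 Jul 1999) before Halvorsen (3 Sep 1995) before Espinoza (13 Apr 1992).
Full order: Kowalski, Quinn, Tanaka, Fontaine, Halvorsen, Espinoza, Ibarra, Mendoza.

Kowalski, Quinn, Tanaka, Fontaine, Halvorsen, Espinoza, Ibarra, Mendoza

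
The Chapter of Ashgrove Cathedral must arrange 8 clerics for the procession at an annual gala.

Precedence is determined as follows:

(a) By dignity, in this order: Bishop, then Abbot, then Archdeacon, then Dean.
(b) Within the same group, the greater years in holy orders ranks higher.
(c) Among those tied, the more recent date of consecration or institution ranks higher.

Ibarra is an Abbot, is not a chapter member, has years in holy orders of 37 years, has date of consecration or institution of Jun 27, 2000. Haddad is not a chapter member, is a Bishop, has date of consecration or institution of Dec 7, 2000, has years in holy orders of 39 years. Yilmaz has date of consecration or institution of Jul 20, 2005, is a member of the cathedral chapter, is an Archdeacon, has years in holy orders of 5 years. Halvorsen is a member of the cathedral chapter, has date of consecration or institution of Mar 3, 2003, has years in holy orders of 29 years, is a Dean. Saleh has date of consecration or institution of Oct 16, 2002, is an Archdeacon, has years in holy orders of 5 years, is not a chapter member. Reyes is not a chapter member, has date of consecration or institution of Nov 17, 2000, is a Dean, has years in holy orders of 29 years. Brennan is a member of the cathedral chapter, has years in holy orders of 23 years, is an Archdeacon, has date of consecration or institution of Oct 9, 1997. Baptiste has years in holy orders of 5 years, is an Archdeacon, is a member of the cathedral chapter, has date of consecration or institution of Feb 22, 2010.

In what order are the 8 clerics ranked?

By dignity: Haddad (Bishop); then Ibarra (Abbot); then Brennan, Baptiste, Yilmaz and Saleh (Archdeacon); then Halvorsen and Reyes (Dean).
Among Brennan, Baptiste, Yilmaz and Saleh, by years in holy orders (higher first): Brennan (23 years) before Baptiste, Yilmaz and Saleh (5 years).
Among Baptiste, Yilmaz and Saleh, by date of consecration or institution (later first): Baptiste (Feb 22, 2010) before Yilmaz (Jul 20, 2005) before Saleh (Oct 16, 2002).
Halvorsen and Reyes both have years in holy orders 29 years, so the next rule applies.
Among Halvorsen and Reyes, by date of consecration or institution (later first): Halvorsen (Mar 3, 2003) before Reyes (Nov 17, 2000).
Full order: Haddad, Ibarra, Brennan, Baptiste, Yilmaz, Saleh, Halvorsen, Reyes.

Haddad, Ibarra, Brennan, Baptiste, Yilmaz, Saleh, Halvorsen, Reyes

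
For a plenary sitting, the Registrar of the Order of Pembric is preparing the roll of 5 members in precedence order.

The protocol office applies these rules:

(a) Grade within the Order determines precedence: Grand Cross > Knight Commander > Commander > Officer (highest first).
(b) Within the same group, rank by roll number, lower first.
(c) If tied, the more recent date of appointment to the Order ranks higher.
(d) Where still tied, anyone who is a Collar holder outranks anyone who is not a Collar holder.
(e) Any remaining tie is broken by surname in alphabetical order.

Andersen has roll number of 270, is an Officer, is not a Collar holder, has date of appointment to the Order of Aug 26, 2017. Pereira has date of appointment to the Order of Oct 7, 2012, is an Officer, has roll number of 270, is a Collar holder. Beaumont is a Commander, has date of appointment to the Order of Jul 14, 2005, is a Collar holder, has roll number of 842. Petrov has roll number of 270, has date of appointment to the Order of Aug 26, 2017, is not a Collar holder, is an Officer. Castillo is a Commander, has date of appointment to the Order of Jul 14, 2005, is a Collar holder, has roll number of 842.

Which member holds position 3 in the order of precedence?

Andersen

By grade within the Order: Beaumont and Castillo (Commander); then Andersen, Petrov and Pereira (Officer).
Beaumont and Castillo both have roll number 842, so the next rule applies.
Beaumont and Castillo both have date of appointment to the Order Jul 14, 2005, so the next rule applies.
Beaumont and Castillo are each a Collar holder, so the next rule applies.
Among Beaumont and Castillo, alphabetically by surname: Beaumont before Castillo.
Andersen, Petrov and Pereira all have roll number 270, so the next rule applies.
Among Andersen, Petrov and Pereira, by date of appointment to the Order (later first): Andersen and Petrov (Aug 26, 2017) before Pereira (Oct 7, 2012).
Andersen and Petrov are each not a Collar holder, so the next rule applies.
Among Andersen and Petrov, alphabetically by surname: Andersen before Petrov.
Order: Beaumont, Castillo, Andersen, Petrov, Pereira.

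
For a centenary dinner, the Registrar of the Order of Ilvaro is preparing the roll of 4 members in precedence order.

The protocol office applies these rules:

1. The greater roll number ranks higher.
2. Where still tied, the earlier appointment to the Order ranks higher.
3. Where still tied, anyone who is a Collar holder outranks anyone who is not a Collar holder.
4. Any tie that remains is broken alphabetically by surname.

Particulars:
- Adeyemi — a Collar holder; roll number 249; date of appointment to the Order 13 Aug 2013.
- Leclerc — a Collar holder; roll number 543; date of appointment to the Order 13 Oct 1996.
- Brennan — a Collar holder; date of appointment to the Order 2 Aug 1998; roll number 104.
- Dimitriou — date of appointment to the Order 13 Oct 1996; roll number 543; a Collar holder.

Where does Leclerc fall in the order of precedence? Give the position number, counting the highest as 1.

2

By roll number (higher first): Dimitriou and Leclerc (both 543); then Adeyemi (249); then Brennan (104).
Dimitriou and Leclerc both have date of appointment to the Order 13 Oct 1996, so the next rule applies.
Dimitriou and Leclerc are each a Collar holder, so the next rule applies.
Among Dimitriou and Leclerc, alphabetically by surname: Dimitriou before Leclerc.
Order: Dimitriou, Leclerc, Adeyemi, Brennan. So position 2.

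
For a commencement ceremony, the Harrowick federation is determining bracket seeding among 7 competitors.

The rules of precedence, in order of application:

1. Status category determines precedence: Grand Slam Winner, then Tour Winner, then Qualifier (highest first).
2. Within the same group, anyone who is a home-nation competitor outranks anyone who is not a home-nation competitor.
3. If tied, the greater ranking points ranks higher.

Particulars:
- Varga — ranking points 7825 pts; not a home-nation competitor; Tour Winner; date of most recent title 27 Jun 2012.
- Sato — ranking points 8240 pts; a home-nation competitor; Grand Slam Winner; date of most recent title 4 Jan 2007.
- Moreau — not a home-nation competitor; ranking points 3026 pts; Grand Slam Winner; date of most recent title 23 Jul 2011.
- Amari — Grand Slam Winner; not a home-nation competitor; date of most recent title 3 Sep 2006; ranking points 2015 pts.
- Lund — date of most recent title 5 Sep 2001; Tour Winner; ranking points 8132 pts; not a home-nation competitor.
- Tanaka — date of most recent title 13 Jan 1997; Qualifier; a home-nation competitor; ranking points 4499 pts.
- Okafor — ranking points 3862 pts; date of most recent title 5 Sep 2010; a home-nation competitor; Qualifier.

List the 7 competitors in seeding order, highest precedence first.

Sato, Moreau, Amari, Lund, Varga, Tanaka, Okafor

By status category: Sato, Moreau and Amari (Grand Slam Winner); then Lund and Varga (Tour Winner); then Tanaka and Okafor (Qualifier).
Among Sato, Moreau and Amari, a home-nation competitor before not a home-nation competitor: Sato (a home-nation competitor) before Moreau and Amari (not a home-nation competitor).
Among Moreau and Amari, by ranking points (higher first): Moreau (3026 pts) before Amari (2015 pts).
Lund and Varga are each not a home-nation competitor, so the next rule applies.
Among Lund and Varga, by ranking points (higher first): Lund (8132 pts) before Varga (7825 pts).
Tanaka and Okafor are each a home-nation competitor, so the next rule applies.
Among Tanaka and Okafor, by ranking points (higher first): Tanaka (4499 pts) before Okafor (3862 pts).
Full order: Sato, Moreau, Amari, Lund, Varga, Tanaka, Okafor.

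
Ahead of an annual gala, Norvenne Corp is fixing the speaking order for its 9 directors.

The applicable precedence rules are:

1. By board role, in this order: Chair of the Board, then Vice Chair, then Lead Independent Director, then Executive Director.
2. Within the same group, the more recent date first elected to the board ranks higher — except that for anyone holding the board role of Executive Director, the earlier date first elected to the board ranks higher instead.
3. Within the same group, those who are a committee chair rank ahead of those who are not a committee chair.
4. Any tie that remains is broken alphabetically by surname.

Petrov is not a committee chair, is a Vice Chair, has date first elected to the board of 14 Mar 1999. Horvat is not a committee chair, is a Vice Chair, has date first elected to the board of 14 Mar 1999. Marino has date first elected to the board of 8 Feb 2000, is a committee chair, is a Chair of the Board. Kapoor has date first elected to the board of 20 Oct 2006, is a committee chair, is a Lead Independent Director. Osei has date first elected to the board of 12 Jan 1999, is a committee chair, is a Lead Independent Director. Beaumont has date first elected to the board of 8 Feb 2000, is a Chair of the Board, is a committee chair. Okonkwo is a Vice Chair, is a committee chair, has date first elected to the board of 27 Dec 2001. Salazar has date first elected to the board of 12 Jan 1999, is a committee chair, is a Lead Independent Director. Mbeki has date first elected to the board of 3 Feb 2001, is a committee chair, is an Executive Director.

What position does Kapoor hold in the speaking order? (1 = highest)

By board role: Beaumont and Marino (Chair of the Board); then Okonkwo, Horvat and Petrov (Vice Chair); then Kapoor, Osei and Salazar (Lead Independent Director); then Mbeki (Executive Director).
Beaumont and Marino both have date first elected to the board 8 Feb 2000, so the next rule applies.
Beaumont and Marino are each a committee chair, so the next rule applies.
Among Beaumont and Marino, alphabetically by surname: Beaumont before Marino.
Among Okonkwo, Horvat and Petrov, by date first elected to the board (later first): Okonkwo (27 Dec 2001) before Horvat and Petrov (14 Mar 1999).
Horvat and Petrov are each not a committee chair, so the next rule applies.
Among Horvat and Petrov, alphabetically by surname: Horvat before Petrov.
Among Kapoor, Osei and Salazar, by date first elected to the board (later first): Kapoor (20 Oct 2006) before Osei and Salazar (12 Jan 1999).
Osei and Salazar are each a committee chair, so the next rule applies.
Among Osei and Salazar, alphabetically by surname: Osei before Salazar.
Order: Beaumont, Marino, Okonkwo, Horvat, Petrov, Kapoor, Osei, Salazar, Mbeki. So position 6.

6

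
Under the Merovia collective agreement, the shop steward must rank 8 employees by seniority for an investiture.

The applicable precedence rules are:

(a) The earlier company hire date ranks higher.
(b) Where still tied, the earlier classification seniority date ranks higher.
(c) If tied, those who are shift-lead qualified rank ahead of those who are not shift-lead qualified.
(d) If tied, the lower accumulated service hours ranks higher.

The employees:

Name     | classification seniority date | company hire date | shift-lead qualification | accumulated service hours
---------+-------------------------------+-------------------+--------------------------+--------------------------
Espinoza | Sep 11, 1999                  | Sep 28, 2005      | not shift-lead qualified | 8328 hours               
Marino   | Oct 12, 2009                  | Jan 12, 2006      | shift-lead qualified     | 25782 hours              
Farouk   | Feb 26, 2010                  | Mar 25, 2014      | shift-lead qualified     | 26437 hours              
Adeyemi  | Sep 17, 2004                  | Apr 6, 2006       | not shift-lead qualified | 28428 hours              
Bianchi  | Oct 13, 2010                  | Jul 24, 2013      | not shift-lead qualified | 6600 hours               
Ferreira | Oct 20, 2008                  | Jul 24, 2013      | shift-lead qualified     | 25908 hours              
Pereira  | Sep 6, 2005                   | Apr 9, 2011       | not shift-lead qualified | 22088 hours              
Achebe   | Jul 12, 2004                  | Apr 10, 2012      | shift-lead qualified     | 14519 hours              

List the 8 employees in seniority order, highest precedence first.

Espinoza, Marino, Adeyemi, Pereira, Achebe, Ferreira, Bianchi, Farouk

By company hire date (earlier first): Espinoza (Sep 28, 2005); then Marino (Jan 12, 2006); then Adeyemi (Apr 6, 2006); then Pereira (Apr 9, 2011); then Achebe (Apr 10, 2012); then Ferreira and Bianchi (both Jul 24, 2013); then Farouk (Mar 25, 2014).
Among Ferreira and Bianchi, by classification seniority date (earlier first): Ferreira (Oct 20, 2008) before Bianchi (Oct 13, 2010).
Full order: Espinoza, Marino, Adeyemi, Pereira, Achebe, Ferreira, Bianchi, Farouk.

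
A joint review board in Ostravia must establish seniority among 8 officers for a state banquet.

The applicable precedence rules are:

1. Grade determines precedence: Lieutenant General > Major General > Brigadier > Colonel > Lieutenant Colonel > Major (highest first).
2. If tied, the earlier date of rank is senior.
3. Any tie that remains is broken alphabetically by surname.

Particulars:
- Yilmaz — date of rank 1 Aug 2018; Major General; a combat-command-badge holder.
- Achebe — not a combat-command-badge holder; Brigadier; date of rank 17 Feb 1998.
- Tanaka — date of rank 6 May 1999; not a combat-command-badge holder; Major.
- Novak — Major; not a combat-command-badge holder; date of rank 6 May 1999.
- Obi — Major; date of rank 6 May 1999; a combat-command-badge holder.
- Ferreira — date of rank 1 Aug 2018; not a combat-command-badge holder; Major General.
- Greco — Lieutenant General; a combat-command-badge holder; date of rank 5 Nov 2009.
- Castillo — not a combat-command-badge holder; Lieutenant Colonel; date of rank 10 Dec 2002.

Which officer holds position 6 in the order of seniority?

By grade: Greco (Lieutenant General); then Ferreira and Yilmaz (Major General); then Achebe (Brigadier); then Castillo (Lieutenant Colonel); then Novak, Obi and Tanaka (Major).
Ferreira and Yilmaz both have date of rank 1 Aug 2018, so the next rule applies.
Among Ferreira and Yilmaz, alphabetically by surname: Ferreira before Yilmaz.
Novak, Obi and Tanaka all have date of rank 6 May 1999, so the next rule applies.
Among Novak, Obi and Tanaka, alphabetically by surname: Novak before Obi before Tanaka.
Order: Greco, Ferreira, Yilmaz, Achebe, Castillo, Novak, Obi, Tanaka.

Novak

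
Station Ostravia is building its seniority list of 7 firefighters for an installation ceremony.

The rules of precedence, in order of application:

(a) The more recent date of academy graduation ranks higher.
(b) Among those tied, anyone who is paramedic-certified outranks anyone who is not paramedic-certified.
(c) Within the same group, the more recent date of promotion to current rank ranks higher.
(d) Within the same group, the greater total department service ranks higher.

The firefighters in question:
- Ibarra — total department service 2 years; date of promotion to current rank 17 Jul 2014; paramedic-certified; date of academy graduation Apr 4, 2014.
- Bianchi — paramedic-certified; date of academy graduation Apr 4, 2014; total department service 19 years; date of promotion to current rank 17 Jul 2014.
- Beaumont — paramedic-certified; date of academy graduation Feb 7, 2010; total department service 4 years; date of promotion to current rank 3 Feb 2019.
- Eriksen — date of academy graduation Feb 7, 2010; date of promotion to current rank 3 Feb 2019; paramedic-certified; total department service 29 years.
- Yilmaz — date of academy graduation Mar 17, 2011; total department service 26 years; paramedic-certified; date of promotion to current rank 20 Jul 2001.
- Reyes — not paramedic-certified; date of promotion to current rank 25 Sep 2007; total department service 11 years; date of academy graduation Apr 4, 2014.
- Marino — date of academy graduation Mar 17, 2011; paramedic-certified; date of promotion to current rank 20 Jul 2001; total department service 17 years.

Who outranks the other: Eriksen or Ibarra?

By date of academy graduation (later first): Bianchi, Ibarra and Reyes (each Apr 4, 2014); then Yilmaz and Marino (both Mar 17, 2011); then Eriksen and Beaumont (both Feb 7, 2010).
Among Bianchi, Ibarra and Reyes, paramedic-certified before not paramedic-certified: Bianchi and Ibarra (paramedic-certified) before Reyes (not paramedic-certified).
Bianchi and Ibarra both have date of promotion to current rank 17 Jul 2014, so the next rule applies.
Among Bianchi and Ibarra, by total department service (higher first): Bianchi (19 years) before Ibarra (2 years).
Yilmaz and Marino are each paramedic-certified, so the next rule applies.
Yilmaz and Marino both have date of promotion to current rank 20 Jul 2001, so the next rule applies.
Among Yilmaz and Marino, by total department service (higher first): Yilmaz (26 years) before Marino (17 years).
Eriksen and Beaumont are each paramedic-certified, so the next rule applies.
Eriksen and Beaumont both have date of promotion to current rank 3 Feb 2019, so the next rule applies.
Among Eriksen and Beaumont, by total department service (higher first): Eriksen (29 years) before Beaumont (4 years).
So Ibarra takes precedence.

Ibarra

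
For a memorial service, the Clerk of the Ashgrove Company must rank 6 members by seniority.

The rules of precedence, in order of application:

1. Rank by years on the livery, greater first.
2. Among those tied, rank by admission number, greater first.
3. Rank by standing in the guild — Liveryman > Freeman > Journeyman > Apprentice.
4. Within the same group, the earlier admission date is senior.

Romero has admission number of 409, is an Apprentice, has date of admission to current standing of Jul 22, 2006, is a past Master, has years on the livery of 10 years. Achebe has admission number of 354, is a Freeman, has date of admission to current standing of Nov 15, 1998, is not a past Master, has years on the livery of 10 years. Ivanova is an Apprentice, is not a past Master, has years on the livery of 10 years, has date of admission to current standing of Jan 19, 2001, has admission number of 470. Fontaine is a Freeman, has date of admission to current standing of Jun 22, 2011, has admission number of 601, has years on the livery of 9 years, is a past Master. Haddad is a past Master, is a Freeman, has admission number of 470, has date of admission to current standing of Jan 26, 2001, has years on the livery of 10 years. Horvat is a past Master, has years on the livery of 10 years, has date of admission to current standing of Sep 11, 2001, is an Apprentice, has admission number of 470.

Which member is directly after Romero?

By years on the livery (higher first): Haddad, Ivanova, Horvat, Romero and Achebe (each 10 years); then Fontaine (9 years).
Among Haddad, Ivanova, Horvat, Romero and Achebe, by admission number (higher first): Haddad, Ivanova and Horvat (470) before Romero (409) before Achebe (354).
Among Haddad, Ivanova and Horvat, by standing in the guild: Haddad (Freeman) before Ivanova and Horvat (Apprentice).
Among Ivanova and Horvat, by date of admission to current standing (earlier first): Ivanova (Jan 19, 2001) before Horvat (Sep 11, 2001).
Order: Haddad, Ivanova, Horvat, Romero, Achebe, Fontaine.

Achebe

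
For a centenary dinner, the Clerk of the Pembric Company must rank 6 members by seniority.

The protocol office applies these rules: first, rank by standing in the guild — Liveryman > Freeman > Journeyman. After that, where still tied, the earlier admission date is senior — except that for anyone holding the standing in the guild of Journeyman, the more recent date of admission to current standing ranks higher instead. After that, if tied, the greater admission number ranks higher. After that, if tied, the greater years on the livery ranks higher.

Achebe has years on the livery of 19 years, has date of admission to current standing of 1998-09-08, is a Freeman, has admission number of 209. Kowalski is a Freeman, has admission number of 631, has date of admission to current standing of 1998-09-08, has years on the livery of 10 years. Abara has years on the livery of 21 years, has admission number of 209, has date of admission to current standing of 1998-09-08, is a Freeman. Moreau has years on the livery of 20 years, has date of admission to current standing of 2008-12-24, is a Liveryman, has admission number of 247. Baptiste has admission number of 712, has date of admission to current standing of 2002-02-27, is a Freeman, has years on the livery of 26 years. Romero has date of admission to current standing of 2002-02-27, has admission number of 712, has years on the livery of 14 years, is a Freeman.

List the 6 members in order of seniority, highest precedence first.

Moreau, Kowalski, Abara, Achebe, Baptiste, Romero

By standing in the guild: Moreau (Liveryman); then Kowalski, Abara, Achebe, Baptiste and Romero (Freeman).
Among Kowalski, Abara, Achebe, Baptiste and Romero, by date of admission to current standing (earlier first): Kowalski, Abara and Achebe (1998-09-08) before Baptiste and Romero (2002-02-27).
Among Kowalski, Abara and Achebe, by admission number (higher first): Kowalski (631) before Abara and Achebe (209).
Among Abara and Achebe, by years on the livery (higher first): Abara (21 years) before Achebe (19 years).
Baptiste and Romero both have admission number 712, so the next rule applies.
Among Baptiste and Romero, by years on the livery (higher first): Baptiste (26 years) before Romero (14 years).
Full order: Moreau, Kowalski, Abara, Achebe, Baptiste, Romero.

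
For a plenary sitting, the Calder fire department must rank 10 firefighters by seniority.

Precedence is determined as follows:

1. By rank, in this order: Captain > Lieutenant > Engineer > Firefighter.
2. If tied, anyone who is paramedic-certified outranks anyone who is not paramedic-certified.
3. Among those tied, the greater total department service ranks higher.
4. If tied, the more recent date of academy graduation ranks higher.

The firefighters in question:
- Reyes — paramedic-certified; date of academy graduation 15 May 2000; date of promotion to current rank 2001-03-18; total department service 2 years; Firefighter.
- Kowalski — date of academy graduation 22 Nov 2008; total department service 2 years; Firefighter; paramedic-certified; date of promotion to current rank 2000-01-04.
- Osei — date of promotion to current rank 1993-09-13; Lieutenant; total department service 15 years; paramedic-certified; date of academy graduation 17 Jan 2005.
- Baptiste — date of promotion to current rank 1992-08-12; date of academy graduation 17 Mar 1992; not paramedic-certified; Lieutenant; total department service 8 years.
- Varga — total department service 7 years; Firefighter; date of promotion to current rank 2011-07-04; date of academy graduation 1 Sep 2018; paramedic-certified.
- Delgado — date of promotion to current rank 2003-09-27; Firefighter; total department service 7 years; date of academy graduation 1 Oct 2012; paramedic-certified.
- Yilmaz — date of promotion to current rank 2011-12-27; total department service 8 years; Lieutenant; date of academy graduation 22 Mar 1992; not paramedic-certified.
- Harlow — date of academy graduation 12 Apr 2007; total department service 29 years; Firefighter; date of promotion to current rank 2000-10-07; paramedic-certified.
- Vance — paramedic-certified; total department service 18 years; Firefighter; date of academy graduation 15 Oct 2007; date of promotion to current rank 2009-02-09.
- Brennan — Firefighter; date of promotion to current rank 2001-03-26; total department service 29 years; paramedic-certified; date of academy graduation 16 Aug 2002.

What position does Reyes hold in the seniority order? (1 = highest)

By rank: Osei, Yilmaz and Baptiste (Lieutenant); then Harlow, Brennan, Vance, Varga, Delgado, Kowalski and Reyes (Firefighter).
Among Osei, Yilmaz and Baptiste, paramedic-certified before not paramedic-certified: Osei (paramedic-certified) before Yilmaz and Baptiste (not paramedic-certified).
Yilmaz and Baptiste both have total department service 8 years, so the next rule applies.
Among Yilmaz and Baptiste, by date of academy graduation (later first): Yilmaz (22 Mar 1992) before Baptiste (17 Mar 1992).
Harlow, Brennan, Vance, Varga, Delgado, Kowalski and Reyes are each paramedic-certified, so the next rule applies.
Among Harlow, Brennan, Vance, Varga, Delgado, Kowalski and Reyes, by total department service (higher first): Harlow and Brennan (29 years) before Vance (18 years) before Varga and Delgado (7 years) before Kowalski and Reyes (2 years).
Among Harlow and Brennan, by date of academy graduation (later first): Harlow (12 Apr 2007) before Brennan (16 Aug 2002).
Among Varga and Delgado, by date of academy graduation (later first): Varga (1 Sep 2018) before Delgado (1 Oct 2012).
Among Kowalski and Reyes, by date of academy graduation (later first): Kowalski (22 Nov 2008) before Reyes (15 May 2000).
Order: Osei, Yilmaz, Baptiste, Harlow, Brennan, Vance, Varga, Delgado, Kowalski, Reyes. So position 10.

10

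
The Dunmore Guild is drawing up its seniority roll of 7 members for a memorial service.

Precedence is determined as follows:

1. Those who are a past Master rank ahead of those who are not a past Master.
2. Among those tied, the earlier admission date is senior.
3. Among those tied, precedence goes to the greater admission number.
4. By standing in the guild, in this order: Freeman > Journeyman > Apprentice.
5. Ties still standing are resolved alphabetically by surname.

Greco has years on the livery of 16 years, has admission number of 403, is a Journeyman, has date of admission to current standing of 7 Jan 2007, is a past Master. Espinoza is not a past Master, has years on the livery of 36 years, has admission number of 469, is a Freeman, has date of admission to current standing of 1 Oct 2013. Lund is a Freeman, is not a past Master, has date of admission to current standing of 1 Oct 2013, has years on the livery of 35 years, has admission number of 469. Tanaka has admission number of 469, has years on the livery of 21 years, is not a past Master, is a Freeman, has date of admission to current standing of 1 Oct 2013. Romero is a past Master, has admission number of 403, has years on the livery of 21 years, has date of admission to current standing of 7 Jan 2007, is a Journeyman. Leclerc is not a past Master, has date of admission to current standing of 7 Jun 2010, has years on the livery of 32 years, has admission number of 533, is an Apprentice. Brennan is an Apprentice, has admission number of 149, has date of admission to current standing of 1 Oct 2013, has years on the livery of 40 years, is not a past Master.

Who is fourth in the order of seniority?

By the first rule: Greco and Romero (both a past Master); then Leclerc, Espinoza, Lund, Tanaka and Brennan (each not a past Master).
Greco and Romero both have date of admission to current standing 7 Jan 2007, so the next rule applies.
Greco and Romero both have admission number 403, so the next rule applies.
Greco and Romero are each Journeyman, so the next rule applies.
Among Greco and Romero, alphabetically by surname: Greco before Romero.
Among Leclerc, Espinoza, Lund, Tanaka and Brennan, by date of admission to current standing (earlier first): Leclerc (7 Jun 2010) before Espinoza, Lund, Tanaka and Brennan (1 Oct 2013).
Among Espinoza, Lund, Tanaka and Brennan, by admission number (higher first): Espinoza, Lund and Tanaka (469) before Brennan (149).
Espinoza, Lund and Tanaka are each Freeman, so the next rule applies.
Among Espinoza, Lund and Tanaka, alphabetically by surname: Espinoza before Lund before Tanaka.
Order: Greco, Romero, Leclerc, Espinoza, Lund, Tanaka, Brennan.

Espinoza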